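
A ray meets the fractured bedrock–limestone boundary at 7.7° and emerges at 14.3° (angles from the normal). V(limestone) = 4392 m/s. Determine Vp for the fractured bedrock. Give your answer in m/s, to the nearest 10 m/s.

Snell's law: sin 7.7°/V₁ = sin 14.3°/V₂.
V₁ = V₂·sin 7.7°/sin 14.3° = 4392 × 0.5425 = 2382.47 m/s.

2380 m/s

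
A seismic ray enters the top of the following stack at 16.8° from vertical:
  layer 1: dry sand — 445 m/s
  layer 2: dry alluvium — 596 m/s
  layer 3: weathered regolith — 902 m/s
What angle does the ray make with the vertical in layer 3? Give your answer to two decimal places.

Ray parameter p = sin 16.8° / 445 = 6.4951e-04 s/m.
sin θ_3 = p·V_3 = 6.4951e-04 × 902 = 0.5859.
θ_3 = 35.86° from the vertical.

35.86°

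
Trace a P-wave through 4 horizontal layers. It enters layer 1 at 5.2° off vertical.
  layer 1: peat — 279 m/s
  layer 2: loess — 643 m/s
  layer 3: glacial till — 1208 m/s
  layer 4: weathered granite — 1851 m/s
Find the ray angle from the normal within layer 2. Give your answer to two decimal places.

Ray parameter p = sin 5.2° / 279 = 3.2485e-04 s/m.
sin θ_2 = p·V_2 = 3.2485e-04 × 643 = 0.2089.
θ_2 = arcsin 0.2089 = 12.06°.

12.06°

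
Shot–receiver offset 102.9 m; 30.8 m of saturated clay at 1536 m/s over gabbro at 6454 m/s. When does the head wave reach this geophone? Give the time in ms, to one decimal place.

t = x/V₂ + 2h·√(V₂²−V₁²)/(V₁V₂).
√(V₂²−V₁²) = √(6454²−1536²) = 6268.6 m/s; delay term = 2·30.8·6268.6/(1536·6454) = 0.03895 s.
t = 102.9/6454 + 0.03895 = 0.05490 s.

54.9 ms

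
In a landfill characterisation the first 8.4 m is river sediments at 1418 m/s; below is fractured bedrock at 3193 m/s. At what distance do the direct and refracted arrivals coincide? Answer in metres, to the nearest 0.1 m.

x_cross = 2h·√((V₂+V₁)/(V₂−V₁)).
(V₂+V₁)/(V₂−V₁) = (3193+1418)/(3193−1418) = 2.5977; √ = 1.6118.
x_cross = 2·8.4·1.6118 = 27.08 m.

27.1 m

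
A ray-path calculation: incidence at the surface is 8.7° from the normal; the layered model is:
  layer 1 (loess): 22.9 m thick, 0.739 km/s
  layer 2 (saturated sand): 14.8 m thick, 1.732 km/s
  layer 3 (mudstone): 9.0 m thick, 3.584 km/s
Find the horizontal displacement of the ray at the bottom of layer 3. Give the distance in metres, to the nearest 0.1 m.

p = sin θ₁/V₁ = sin 8.7°/0.739 = 2.0468e-01 s/km is conserved through the stack.
Layer 1: θ = 8.70°; offset = 22.9·tan 8.70° = 3.504 m.
Layer 2: sin θ = p·1.732 = 0.3545 → θ = 20.76°; offset = 14.8·tan 20.76° = 5.611 m.
Layer 3: sin θ = p·3.584 = 0.7336 → θ = 47.19°; offset = 9.0·tan 47.19° = 9.715 m.
Summing the layer offsets gives 18.830 m.

18.8 m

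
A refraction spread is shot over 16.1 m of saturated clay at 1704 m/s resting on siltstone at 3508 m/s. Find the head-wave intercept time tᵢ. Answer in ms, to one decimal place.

16.5 ms

θ_c = arcsin(V₁/V₂) = arcsin(1704/3508) = 29.06°; cos θ_c = 0.8741.
tᵢ = 2h·cos θ_c / V₁ = 2·16.1·0.8741 / 1704 = 0.01652 s.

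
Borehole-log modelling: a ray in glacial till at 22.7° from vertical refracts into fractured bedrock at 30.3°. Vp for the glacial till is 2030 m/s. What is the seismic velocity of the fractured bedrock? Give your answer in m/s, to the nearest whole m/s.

2654 m/s

sin 22.7° = 0.3859; sin 30.3° = 0.5045.
V₂ = V₁·(sin θ₂/sin θ₁) = 2030·(0.5045/0.3859) = 2653.99 m/s.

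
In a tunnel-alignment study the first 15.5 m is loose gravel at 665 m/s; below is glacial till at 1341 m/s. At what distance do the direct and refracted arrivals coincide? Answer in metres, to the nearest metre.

53 m

θ_c = arcsin(665/1341) = 29.73°, so cos θ_c = 0.8684 and tᵢ = 2h cos θ_c/V₁ = 0.0405 s.
At crossover x/V₁ = x/V₂ + tᵢ ⇒ x = tᵢ/(1/V₁ − 1/V₂) = 0.04048/(1.5038e-03 − 7.4571e-04) = 53.40 m.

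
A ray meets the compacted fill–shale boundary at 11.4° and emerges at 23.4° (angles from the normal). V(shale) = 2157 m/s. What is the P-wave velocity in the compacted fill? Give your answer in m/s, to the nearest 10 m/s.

Snell's law: sin 11.4°/V₁ = sin 23.4°/V₂.
V₁ = V₂·sin 11.4°/sin 23.4° = 2157 × 0.4977 = 1073.52 m/s.

1070 m/s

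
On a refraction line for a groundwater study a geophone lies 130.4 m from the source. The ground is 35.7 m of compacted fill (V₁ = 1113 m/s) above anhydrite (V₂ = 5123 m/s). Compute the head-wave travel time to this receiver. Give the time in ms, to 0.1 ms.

t = x/V₂ + 2h·√(V₂²−V₁²)/(V₁V₂).
√(V₂²−V₁²) = √(5123²−1113²) = 5000.6 m/s; delay term = 2·35.7·5000.6/(1113·5123) = 0.06262 s.
t = 130.4/5123 + 0.06262 = 0.08807 s.

88.1 ms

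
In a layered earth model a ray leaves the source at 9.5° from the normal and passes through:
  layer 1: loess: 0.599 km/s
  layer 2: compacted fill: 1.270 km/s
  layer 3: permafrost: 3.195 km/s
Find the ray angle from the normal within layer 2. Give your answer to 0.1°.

20.5°

Snell's law across each interface conserves sin θ / V, so sin θ_2 = V_2·sin θ₁/V₁.
sin θ_2 = 1.270 × sin 9.5° / 0.599 = 0.3499.
θ_2 = arcsin 0.3499 = 20.48°.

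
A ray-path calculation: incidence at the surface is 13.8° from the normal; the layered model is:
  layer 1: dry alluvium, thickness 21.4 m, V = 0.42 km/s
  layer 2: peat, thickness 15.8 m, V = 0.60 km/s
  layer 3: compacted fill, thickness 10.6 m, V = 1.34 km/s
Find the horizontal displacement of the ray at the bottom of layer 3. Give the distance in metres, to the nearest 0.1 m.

23.4 m

Apply Snell's law at each interface; in layer i the horizontal offset is hᵢ·tan θᵢ.
Layer 1: θ = 13.80°; offset = 21.4·tan 13.80° = 5.256 m.
Layer 2: sin θ = 0.60·sin 13.8°/0.42 = 0.3408, θ = 19.92°; offset = 15.8·tan 19.92° = 5.727 m.
Layer 3: sin θ = 1.34·sin 13.8°/0.42 = 0.7610, θ = 49.56°; offset = 10.6·tan 49.56° = 12.435 m.
Σ offsets = 23.419 m.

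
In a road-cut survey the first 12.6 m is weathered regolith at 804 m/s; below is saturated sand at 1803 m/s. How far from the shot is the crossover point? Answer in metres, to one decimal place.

40.7 m

θ_c = arcsin(804/1803) = 26.48°, so cos θ_c = 0.8951 and tᵢ = 2h cos θ_c/V₁ = 0.0281 s.
At crossover x/V₁ = x/V₂ + tᵢ ⇒ x = tᵢ/(1/V₁ − 1/V₂) = 0.02805/(1.2438e-03 − 5.5463e-04) = 40.71 m.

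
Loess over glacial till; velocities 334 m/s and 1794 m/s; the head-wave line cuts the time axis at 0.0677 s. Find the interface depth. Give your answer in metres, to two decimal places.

θ_c = arcsin(334/1794) = 10.73°; cos θ_c = 0.9825.
tᵢ = 2h cos θ_c/V₁ ⇒ h = tᵢ·V₁/(2 cos θ_c) = 0.0677·334/(2·0.9825) = 11.51 m.

11.51 m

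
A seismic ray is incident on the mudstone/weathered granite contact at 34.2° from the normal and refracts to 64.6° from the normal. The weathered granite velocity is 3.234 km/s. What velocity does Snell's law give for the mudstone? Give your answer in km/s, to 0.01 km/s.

2.01 km/s

Snell's law: sin 34.2°/V₁ = sin 64.6°/V₂.
V₁ = V₂·sin 34.2°/sin 64.6° = 3.234 × 0.6222 = 2.01 km/s.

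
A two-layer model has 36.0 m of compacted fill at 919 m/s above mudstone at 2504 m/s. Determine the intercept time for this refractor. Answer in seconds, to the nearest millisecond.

tᵢ = 2h·√(V₂²−V₁²)/(V₁V₂).
√(V₂²−V₁²) = √(2504²−919²) = 2329.3 m/s.
tᵢ = 2·36.0·2329.3/(919·2504) = 0.07288 s.

0.073 s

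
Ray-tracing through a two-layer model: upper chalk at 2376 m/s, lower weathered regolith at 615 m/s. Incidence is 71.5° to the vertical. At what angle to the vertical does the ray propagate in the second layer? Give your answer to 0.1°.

sin θ₁/V₁ = sin θ₂/V₂ ⇒ sin θ₂ = 615·sin 71.5°/2376 = 615·0.9483/2376 = 0.2455.
θ₂ = arcsin 0.2455 = 14.21° from the normal.

14.2°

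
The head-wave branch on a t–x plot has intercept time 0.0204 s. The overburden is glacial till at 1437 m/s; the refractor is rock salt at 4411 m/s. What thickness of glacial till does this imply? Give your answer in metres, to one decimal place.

15.5 m

h = tᵢ·V₁·V₂ / (2·√(V₂²−V₁²)).
√(V₂²−V₁²) = √(4411² − 1437²) = 4170.4 m/s.
h = 0.0204 s × 1437 × 4411 / (2 × 4170.4) = 15.50 m.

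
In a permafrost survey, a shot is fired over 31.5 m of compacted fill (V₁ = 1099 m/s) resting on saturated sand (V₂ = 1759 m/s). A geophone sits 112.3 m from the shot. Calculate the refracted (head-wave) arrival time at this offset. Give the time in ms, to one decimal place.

θ_c = arcsin(V₁/V₂) = arcsin(1099/1759) = 38.67°, cos θ_c = 0.7808.
Intercept time tᵢ = 2h cos θ_c / V₁ = 2·31.5·0.7808/1099 = 0.04476 s.
t = x/V₂ + tᵢ = 112.3/1759 + 0.04476 = 0.10860 s.

108.6 ms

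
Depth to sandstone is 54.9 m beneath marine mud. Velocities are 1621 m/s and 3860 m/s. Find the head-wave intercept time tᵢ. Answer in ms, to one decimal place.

61.5 ms

tᵢ = 2h·√(V₂²−V₁²)/(V₁V₂).
√(V₂²−V₁²) = √(3860²−1621²) = 3503.1 m/s.
tᵢ = 2·54.9·3503.1/(1621·3860) = 0.06147 s.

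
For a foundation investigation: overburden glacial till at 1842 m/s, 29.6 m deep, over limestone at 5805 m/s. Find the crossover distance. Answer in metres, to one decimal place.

θ_c = arcsin(1842/5805) = 18.50°, so cos θ_c = 0.9483 and tᵢ = 2h cos θ_c/V₁ = 0.0305 s.
At crossover x/V₁ = x/V₂ + tᵢ ⇒ x = tᵢ/(1/V₁ − 1/V₂) = 0.03048/(5.4289e-04 − 1.7227e-04) = 82.23 m.

82.2 m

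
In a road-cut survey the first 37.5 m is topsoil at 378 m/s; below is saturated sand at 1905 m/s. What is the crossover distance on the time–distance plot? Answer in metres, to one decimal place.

91.7 m

θ_c = arcsin(378/1905) = 11.44°, so cos θ_c = 0.9801 and tᵢ = 2h cos θ_c/V₁ = 0.1945 s.
At crossover x/V₁ = x/V₂ + tᵢ ⇒ x = tᵢ/(1/V₁ − 1/V₂) = 0.19447/(2.6455e-03 − 5.2493e-04) = 91.71 m.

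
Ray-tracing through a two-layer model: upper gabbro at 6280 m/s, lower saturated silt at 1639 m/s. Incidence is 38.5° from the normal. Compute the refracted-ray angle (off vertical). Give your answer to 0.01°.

9.35°

sin θ₁/V₁ = sin θ₂/V₂ ⇒ sin θ₂ = 1639·sin 38.5°/6280 = 1639·0.6225/6280 = 0.1625.
θ₂ = arcsin 0.1625 = 9.35° from the normal.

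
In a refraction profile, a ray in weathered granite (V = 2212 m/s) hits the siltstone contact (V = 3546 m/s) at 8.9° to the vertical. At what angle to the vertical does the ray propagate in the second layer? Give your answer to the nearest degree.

14°

sin θ₁/V₁ = sin θ₂/V₂ ⇒ sin θ₂ = 3546·sin 8.9°/2212 = 3546·0.1547/2212 = 0.2480.
θ₂ = sin⁻¹(0.2480) = 14.36° (from vertical).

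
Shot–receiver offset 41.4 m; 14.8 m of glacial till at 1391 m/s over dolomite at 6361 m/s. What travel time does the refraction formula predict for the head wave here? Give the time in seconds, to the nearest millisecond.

t = x/V₂ + 2h·√(V₂²−V₁²)/(V₁V₂).
√(V₂²−V₁²) = √(6361²−1391²) = 6207.0 m/s; delay term = 2·14.8·6207.0/(1391·6361) = 0.02076 s.
t = 41.4/6361 + 0.02076 = 0.02727 s.

0.027 s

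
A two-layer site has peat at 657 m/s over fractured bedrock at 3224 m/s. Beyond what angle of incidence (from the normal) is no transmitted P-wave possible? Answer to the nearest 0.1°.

At critical incidence the refracted ray runs along the interface (θ₂ = 90°), so sin θ_c = V₁/V₂.
θ_c = arcsin(657/3224) = arcsin 0.2038 = 11.76°.

11.8°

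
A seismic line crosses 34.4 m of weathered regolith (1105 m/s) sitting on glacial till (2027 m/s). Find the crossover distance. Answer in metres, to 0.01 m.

126.80 m

x_cross = 2h·√((V₂+V₁)/(V₂−V₁)).
(V₂+V₁)/(V₂−V₁) = (2027+1105)/(2027−1105) = 3.3970; √ = 1.8431.
x_cross = 2·34.4·1.8431 = 126.80 m.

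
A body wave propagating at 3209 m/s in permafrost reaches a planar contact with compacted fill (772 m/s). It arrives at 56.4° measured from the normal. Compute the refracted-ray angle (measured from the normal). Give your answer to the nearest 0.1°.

11.6°

sin θ₁/V₁ = sin θ₂/V₂ ⇒ sin θ₂ = 772·sin 56.4°/3209 = 772·0.8329/3209 = 0.2004.
θ₂ = arcsin 0.2004 = 11.56° from the normal.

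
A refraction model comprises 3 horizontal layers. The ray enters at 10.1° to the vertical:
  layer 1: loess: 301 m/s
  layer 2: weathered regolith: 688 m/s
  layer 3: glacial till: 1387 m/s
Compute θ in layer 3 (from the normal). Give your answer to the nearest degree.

54°

Ray parameter p = sin 10.1° / 301 = 5.8261e-04 s/m.
sin θ_3 = p·V_3 = 5.8261e-04 × 1387 = 0.8081.
θ_3 = arcsin 0.8081 = 53.91°.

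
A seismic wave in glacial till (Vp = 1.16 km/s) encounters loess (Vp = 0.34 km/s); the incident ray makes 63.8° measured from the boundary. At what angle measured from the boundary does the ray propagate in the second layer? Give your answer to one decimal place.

82.6°

Convert to the normal: θ₁ = 90° − 63.8° = 26.2°.
sin θ₁/V₁ = sin θ₂/V₂ ⇒ sin θ₂ = 0.34·sin 26.2°/1.16 = 0.34·0.4415/1.16 = 0.1294.
θ₂ = arcsin 0.1294 = 7.44° from the normal.
From the interface: 90° − 7.44° = 82.56°.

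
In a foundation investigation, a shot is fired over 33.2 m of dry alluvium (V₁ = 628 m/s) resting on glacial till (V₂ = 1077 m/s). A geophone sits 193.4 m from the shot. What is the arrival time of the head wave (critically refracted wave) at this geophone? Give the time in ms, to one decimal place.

265.5 ms

t = x/V₂ + 2h·√(V₂²−V₁²)/(V₁V₂).
√(V₂²−V₁²) = √(1077²−628²) = 875.0 m/s; delay term = 2·33.2·875.0/(628·1077) = 0.08590 s.
t = 193.4/1077 + 0.08590 = 0.26547 s.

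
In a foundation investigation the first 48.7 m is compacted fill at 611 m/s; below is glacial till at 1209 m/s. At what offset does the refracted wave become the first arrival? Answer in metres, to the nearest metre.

x_cross = 2h·√((V₂+V₁)/(V₂−V₁)).
(V₂+V₁)/(V₂−V₁) = (1209+611)/(1209−611) = 3.0435; √ = 1.7446.
x_cross = 2·48.7·1.7446 = 169.92 m.

170 m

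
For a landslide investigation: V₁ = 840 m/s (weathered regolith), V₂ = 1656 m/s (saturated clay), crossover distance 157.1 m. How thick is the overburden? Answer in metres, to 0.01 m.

x_cross = 2h·√((V₂+V₁)/(V₂−V₁)) → h = x_cross / (2·√((V₂+V₁)/(V₂−V₁))).
√((V₂+V₁)/(V₂−V₁)) = √((1656+840)/(1656−840)) = 1.7489.
h = 157.1 / (2·1.7489) = 44.91 m.

44.91 m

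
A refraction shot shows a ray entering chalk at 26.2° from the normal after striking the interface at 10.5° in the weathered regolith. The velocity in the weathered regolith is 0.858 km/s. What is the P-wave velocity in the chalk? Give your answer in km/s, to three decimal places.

Snell's law: sin 10.5°/V₁ = sin 26.2°/V₂.
V₂ = V₁·sin 26.2°/sin 10.5° = 0.858 × 2.4227 = 2.079 km/s.

2.079 km/s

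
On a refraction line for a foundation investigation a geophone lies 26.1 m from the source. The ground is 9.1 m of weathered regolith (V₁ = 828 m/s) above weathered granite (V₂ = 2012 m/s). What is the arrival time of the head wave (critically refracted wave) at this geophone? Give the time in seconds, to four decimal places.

0.0330 s

θ_c = arcsin(V₁/V₂) = arcsin(828/2012) = 24.30°, cos θ_c = 0.9114.
Intercept time tᵢ = 2h cos θ_c / V₁ = 2·9.1·0.9114/828 = 0.02003 s.
t = x/V₂ + tᵢ = 26.1/2012 + 0.02003 = 0.03301 s.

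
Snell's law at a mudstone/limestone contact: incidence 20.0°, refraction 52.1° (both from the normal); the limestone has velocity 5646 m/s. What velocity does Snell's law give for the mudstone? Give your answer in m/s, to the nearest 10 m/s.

2450 m/s

Snell's law: sin 20.0°/V₁ = sin 52.1°/V₂.
V₁ = V₂·sin 20.0°/sin 52.1° = 5646 × 0.4334 = 2447.20 m/s.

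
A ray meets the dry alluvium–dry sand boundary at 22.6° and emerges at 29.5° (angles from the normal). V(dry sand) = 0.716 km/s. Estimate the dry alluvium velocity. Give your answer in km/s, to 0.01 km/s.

0.56 km/s

sin 22.6° = 0.3843; sin 29.5° = 0.4924.
V₁ = V₂·(sin θ₁/sin θ₂) = 0.716·(0.3843/0.4924) = 0.56 km/s.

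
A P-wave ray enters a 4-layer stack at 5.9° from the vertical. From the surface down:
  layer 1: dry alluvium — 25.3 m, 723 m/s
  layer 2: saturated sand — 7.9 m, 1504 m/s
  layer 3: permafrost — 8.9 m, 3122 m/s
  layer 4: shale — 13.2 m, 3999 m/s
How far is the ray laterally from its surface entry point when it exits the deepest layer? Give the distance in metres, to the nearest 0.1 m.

17.9 m

Apply Snell's law at each interface; in layer i the horizontal offset is hᵢ·tan θᵢ.
Layer 1: θ = 5.90°; offset = 25.3·tan 5.90° = 2.615 m.
Layer 2: sin θ = 1504·sin 5.9°/723 = 0.2138, θ = 12.35°; offset = 7.9·tan 12.35° = 1.729 m.
Layer 3: sin θ = 3122·sin 5.9°/723 = 0.4439, θ = 26.35°; offset = 8.9·tan 26.35° = 4.409 m.
Layer 4: sin θ = 3999·sin 5.9°/723 = 0.5686, θ = 34.65°; offset = 13.2·tan 34.65° = 9.123 m.
Σ offsets = 17.875 m.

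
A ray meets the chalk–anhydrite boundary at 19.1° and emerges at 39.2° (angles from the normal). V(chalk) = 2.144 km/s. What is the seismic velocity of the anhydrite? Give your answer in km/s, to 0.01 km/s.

Snell's law: sin 19.1°/V₁ = sin 39.2°/V₂.
V₂ = V₁·sin 39.2°/sin 19.1° = 2.144 × 1.9315 = 4.14 km/s.

4.14 km/s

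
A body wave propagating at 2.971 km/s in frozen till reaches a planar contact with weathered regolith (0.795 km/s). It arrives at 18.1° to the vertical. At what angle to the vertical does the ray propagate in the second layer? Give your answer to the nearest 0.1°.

4.8°

sin θ₁/V₁ = sin θ₂/V₂ ⇒ sin θ₂ = 0.795·sin 18.1°/2.971 = 0.795·0.3107/2.971 = 0.0831.
θ₂ = sin⁻¹(0.0831) = 4.77° (from vertical).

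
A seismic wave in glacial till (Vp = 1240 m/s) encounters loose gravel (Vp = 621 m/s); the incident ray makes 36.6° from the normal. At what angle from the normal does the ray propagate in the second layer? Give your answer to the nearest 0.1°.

sin θ₁/V₁ = sin θ₂/V₂ ⇒ sin θ₂ = 621·sin 36.6°/1240 = 621·0.5962/1240 = 0.2986.
θ₂ = arcsin 0.2986 = 17.37° from the normal.

17.4°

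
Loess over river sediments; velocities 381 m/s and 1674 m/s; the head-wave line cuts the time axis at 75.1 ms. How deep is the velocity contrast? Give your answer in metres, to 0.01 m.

14.69 m

θ_c = arcsin(381/1674) = 13.16°; cos θ_c = 0.9738.
tᵢ = 2h cos θ_c/V₁ ⇒ h = tᵢ·V₁/(2 cos θ_c) = 0.0751·381/(2·0.9738) = 14.69 m.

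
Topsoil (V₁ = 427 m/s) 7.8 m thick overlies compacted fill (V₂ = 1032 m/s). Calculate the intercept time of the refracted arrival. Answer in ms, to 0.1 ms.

tᵢ = 2h·√(V₂²−V₁²)/(V₁V₂).
√(V₂²−V₁²) = √(1032²−427²) = 939.5 m/s.
tᵢ = 2·7.8·939.5/(427·1032) = 0.03326 s.

33.3 ms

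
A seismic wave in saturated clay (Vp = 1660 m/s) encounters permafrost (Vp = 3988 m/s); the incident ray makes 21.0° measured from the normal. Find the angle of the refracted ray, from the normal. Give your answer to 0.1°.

59.4°

Snell's law: sin θ₂ = (V₂/V₁)·sin θ₁ = (3988/1660)·sin 21.0° = 0.8609.
θ₂ = sin⁻¹(0.8609) = 59.42° (from vertical).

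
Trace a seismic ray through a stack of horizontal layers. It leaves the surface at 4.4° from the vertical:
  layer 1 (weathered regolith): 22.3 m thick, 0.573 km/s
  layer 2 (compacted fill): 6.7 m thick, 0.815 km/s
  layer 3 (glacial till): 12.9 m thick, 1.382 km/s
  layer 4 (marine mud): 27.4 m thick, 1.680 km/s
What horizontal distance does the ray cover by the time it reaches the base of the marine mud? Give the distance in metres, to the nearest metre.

11 m

Apply Snell's law at each interface; in layer i the horizontal offset is hᵢ·tan θᵢ.
Layer 1: θ = 4.40°; offset = 22.3·tan 4.40° = 1.716 m.
Layer 2: sin θ = 0.815·sin 4.4°/0.573 = 0.1091, θ = 6.26°; offset = 6.7·tan 6.26° = 0.735 m.
Layer 3: sin θ = 1.382·sin 4.4°/0.573 = 0.1850, θ = 10.66°; offset = 12.9·tan 10.66° = 2.429 m.
Layer 4: sin θ = 1.680·sin 4.4°/0.573 = 0.2249, θ = 13.00°; offset = 27.4·tan 13.00° = 6.325 m.
Total horizontal offset = 11.206 m.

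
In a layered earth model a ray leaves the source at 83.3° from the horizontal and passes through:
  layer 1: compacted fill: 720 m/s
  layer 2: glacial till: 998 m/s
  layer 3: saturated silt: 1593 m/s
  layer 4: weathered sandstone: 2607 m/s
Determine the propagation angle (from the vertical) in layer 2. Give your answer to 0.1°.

9.3°

From the normal: θ₁ = 90° − 83.3° = 6.7°.
Ray parameter p = sin 6.7° / 720 = 1.6204e-04 s/m.
sin θ_2 = p·V_2 = 1.6204e-04 × 998 = 0.1617.
θ_2 = 9.31° from the vertical.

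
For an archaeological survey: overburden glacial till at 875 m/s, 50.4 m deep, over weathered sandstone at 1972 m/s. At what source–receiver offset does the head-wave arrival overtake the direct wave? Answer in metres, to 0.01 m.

x_cross = 2h·√((V₂+V₁)/(V₂−V₁)).
(V₂+V₁)/(V₂−V₁) = (1972+875)/(1972−875) = 2.5953; √ = 1.6110.
x_cross = 2·50.4·1.6110 = 162.39 m.

162.39 m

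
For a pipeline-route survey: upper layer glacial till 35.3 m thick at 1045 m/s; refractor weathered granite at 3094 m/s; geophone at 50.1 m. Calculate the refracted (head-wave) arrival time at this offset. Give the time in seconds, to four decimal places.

θ_c = arcsin(V₁/V₂) = arcsin(1045/3094) = 19.74°, cos θ_c = 0.9412.
Intercept time tᵢ = 2h cos θ_c / V₁ = 2·35.3·0.9412/1045 = 0.06359 s.
t = x/V₂ + tᵢ = 50.1/3094 + 0.06359 = 0.07978 s.

0.0798 s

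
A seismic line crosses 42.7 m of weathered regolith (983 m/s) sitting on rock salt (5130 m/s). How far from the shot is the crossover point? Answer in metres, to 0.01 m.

103.69 m

x_cross = 2h·√((V₂+V₁)/(V₂−V₁)).
(V₂+V₁)/(V₂−V₁) = (5130+983)/(5130−983) = 1.4741; √ = 1.2141.
x_cross = 2·42.7·1.2141 = 103.69 m.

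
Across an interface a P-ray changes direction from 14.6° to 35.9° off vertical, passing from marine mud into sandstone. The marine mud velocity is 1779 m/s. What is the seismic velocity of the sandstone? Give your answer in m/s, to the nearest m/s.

4138 m/s

Snell's law: sin 14.6°/V₁ = sin 35.9°/V₂.
V₂ = V₁·sin 35.9°/sin 14.6° = 1779 × 2.3262 = 4138.37 m/s.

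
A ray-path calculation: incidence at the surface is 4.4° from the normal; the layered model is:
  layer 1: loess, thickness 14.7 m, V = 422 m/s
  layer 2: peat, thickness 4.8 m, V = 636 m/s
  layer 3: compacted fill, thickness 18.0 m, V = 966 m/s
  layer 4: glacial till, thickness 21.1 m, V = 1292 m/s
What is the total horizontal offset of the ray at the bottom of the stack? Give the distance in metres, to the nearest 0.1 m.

10.0 m

Apply Snell's law at each interface; in layer i the horizontal offset is hᵢ·tan θᵢ.
Layer 1: θ = 4.40°; offset = 14.7·tan 4.40° = 1.131 m.
Layer 2: sin θ = 636·sin 4.4°/422 = 0.1156, θ = 6.64°; offset = 4.8·tan 6.64° = 0.559 m.
Layer 3: sin θ = 966·sin 4.4°/422 = 0.1756, θ = 10.11°; offset = 18.0·tan 10.11° = 3.211 m.
Layer 4: sin θ = 1292·sin 4.4°/422 = 0.2349, θ = 13.58°; offset = 21.1·tan 13.58° = 5.099 m.
Σ offsets = 10.000 m.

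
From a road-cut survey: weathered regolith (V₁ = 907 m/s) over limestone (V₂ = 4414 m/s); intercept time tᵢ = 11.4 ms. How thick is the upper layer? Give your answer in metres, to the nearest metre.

5 m

θ_c = arcsin(907/4414) = 11.86°; cos θ_c = 0.9787.
tᵢ = 2h cos θ_c/V₁ ⇒ h = tᵢ·V₁/(2 cos θ_c) = 0.0114·907/(2·0.9787) = 5.28 m.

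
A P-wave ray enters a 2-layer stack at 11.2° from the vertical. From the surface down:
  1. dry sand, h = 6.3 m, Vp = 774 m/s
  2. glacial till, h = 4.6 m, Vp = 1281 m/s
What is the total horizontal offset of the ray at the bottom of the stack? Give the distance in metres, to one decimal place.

2.8 m

Apply Snell's law at each interface; in layer i the horizontal offset is hᵢ·tan θᵢ.
Layer 1: θ = 11.20°; offset = 6.3·tan 11.20° = 1.247 m.
Layer 2: sin θ = 1281·sin 11.2°/774 = 0.3215, θ = 18.75°; offset = 4.6·tan 18.75° = 1.562 m.
Summing the layer offsets gives 2.809 m.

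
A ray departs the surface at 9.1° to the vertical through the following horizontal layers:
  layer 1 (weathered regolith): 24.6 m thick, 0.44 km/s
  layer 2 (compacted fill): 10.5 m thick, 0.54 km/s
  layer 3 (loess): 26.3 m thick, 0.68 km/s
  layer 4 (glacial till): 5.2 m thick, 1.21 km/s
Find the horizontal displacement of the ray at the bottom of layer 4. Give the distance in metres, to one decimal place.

15.2 m

Ray parameter p = sin 9.1° / 0.44 km/s = 3.5945e-01 s/km.
Layer 1: θ = 9.10°; offset = 24.6·tan 9.10° = 3.940 m.
Layer 2: sin θ = p·0.54 = 0.1941 → θ = 11.19°; offset = 10.5·tan 11.19° = 2.078 m.
Layer 3: sin θ = p·0.68 = 0.2444 → θ = 14.15°; offset = 26.3·tan 14.15° = 6.629 m.
Layer 4: sin θ = p·1.21 = 0.4349 → θ = 25.78°; offset = 5.2·tan 25.78° = 2.512 m.
Σ offsets = 15.159 m.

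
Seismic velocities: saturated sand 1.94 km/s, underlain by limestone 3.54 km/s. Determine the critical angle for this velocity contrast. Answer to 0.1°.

33.2°

Critical incidence: sin θ_c = V₁/V₂ = 1.94/3.54 = 0.5480.
θ_c = arcsin 0.5480 = 33.23°.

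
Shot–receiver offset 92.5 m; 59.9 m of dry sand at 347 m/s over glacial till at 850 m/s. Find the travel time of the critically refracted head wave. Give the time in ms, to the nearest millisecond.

424 ms

θ_c = arcsin(V₁/V₂) = arcsin(347/850) = 24.09°, cos θ_c = 0.9129.
Intercept time tᵢ = 2h cos θ_c / V₁ = 2·59.9·0.9129/347 = 0.31517 s.
t = x/V₂ + tᵢ = 92.5/850 + 0.31517 = 0.42399 s.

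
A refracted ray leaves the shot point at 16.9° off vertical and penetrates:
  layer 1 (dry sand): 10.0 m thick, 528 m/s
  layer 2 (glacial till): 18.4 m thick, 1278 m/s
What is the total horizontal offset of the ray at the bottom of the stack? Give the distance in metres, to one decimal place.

Ray parameter p = sin 16.9° / 528 m/s = 5.5057e-04 s/m.
Layer 1: θ = 16.90°; offset = 10.0·tan 16.90° = 3.038 m.
Layer 2: sin θ = p·1278 = 0.7036 → θ = 44.72°; offset = 18.4·tan 44.72° = 18.220 m.
Summing the layer offsets gives 21.259 m.

21.3 m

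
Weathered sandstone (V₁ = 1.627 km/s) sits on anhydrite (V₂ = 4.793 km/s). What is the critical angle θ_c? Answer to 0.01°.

19.84°

At critical incidence the refracted ray runs along the interface (θ₂ = 90°), so sin θ_c = V₁/V₂.
θ_c = arcsin(1.627/4.793) = arcsin 0.3395 = 19.84°.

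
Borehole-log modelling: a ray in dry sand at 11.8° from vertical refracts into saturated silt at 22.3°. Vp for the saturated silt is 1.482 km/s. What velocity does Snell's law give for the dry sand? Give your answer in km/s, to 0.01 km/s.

0.80 km/s

Snell's law: sin 11.8°/V₁ = sin 22.3°/V₂.
V₁ = V₂·sin 11.8°/sin 22.3° = 1.482 × 0.5389 = 0.80 km/s.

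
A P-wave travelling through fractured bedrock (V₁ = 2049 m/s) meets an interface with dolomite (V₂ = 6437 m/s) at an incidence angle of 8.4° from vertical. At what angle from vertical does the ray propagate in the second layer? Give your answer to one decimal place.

27.3°

Snell's law: sin θ₂ = (V₂/V₁)·sin θ₁ = (6437/2049)·sin 8.4° = 0.4589.
θ₂ = sin⁻¹(0.4589) = 27.32° (from vertical).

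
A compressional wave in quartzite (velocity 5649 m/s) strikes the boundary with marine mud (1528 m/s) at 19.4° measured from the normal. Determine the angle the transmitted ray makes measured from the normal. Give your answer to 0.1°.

5.2°

Snell's law: sin θ₂ = (V₂/V₁)·sin θ₁ = (1528/5649)·sin 19.4° = 0.0898.
θ₂ = sin⁻¹(0.0898) = 5.15° (from vertical).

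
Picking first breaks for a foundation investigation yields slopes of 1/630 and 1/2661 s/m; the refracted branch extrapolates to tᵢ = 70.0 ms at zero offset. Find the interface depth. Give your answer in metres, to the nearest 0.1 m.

22.7 m

θ_c = arcsin(630/2661) = 13.69°; cos θ_c = 0.9716.
tᵢ = 2h cos θ_c/V₁ ⇒ h = tᵢ·V₁/(2 cos θ_c) = 0.07·630/(2·0.9716) = 22.70 m.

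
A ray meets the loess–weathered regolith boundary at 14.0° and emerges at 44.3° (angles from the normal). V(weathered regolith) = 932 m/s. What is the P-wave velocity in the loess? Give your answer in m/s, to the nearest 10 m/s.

sin 14.0° = 0.2419; sin 44.3° = 0.6984.
V₁ = V₂·(sin θ₁/sin θ₂) = 932·(0.2419/0.6984) = 322.83 m/s.

320 m/s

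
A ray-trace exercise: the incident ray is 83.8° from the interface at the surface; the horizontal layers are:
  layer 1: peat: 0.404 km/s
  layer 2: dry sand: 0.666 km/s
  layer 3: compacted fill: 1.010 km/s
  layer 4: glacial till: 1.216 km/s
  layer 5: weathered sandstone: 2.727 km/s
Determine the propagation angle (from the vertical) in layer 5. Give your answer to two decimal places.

From the normal: θ₁ = 90° − 83.8° = 6.2°.
Snell's law across each interface conserves sin θ / V, so sin θ_5 = V_5·sin θ₁/V₁.
sin θ_5 = 2.727 × sin 6.2° / 0.404 = 0.7290.
θ_5 = 46.80° from the vertical.

46.80°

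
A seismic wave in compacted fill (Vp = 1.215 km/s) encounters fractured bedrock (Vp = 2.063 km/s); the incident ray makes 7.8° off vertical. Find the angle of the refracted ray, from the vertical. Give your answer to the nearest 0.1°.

sin θ₁/V₁ = sin θ₂/V₂ ⇒ sin θ₂ = 2.063·sin 7.8°/1.215 = 2.063·0.1357/1.215 = 0.2304.
θ₂ = arcsin 0.2304 = 13.32° from the normal.

13.3°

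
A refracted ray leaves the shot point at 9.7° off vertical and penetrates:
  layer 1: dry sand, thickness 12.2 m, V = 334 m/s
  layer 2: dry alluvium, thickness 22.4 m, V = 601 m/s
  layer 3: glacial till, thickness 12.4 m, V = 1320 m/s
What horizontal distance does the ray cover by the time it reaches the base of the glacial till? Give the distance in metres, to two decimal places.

Ray parameter p = sin 9.7° / 334 m/s = 5.0446e-04 s/m.
Layer 1: θ = 9.70°; offset = 12.2·tan 9.70° = 2.0854 m.
Layer 2: sin θ = p·601 = 0.3032 → θ = 17.65°; offset = 22.4·tan 17.65° = 7.1267 m.
Layer 3: sin θ = p·1320 = 0.6659 → θ = 41.75°; offset = 12.4·tan 41.75° = 11.0676 m.
Total horizontal offset = 20.2796 m.

20.28 m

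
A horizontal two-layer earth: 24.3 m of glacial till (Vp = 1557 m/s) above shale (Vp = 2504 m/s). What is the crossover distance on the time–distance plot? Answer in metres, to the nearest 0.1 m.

100.6 m

θ_c = arcsin(1557/2504) = 38.45°, so cos θ_c = 0.7832 and tᵢ = 2h cos θ_c/V₁ = 0.0244 s.
At crossover x/V₁ = x/V₂ + tᵢ ⇒ x = tᵢ/(1/V₁ − 1/V₂) = 0.02445/(6.4226e-04 − 3.9936e-04) = 100.64 m.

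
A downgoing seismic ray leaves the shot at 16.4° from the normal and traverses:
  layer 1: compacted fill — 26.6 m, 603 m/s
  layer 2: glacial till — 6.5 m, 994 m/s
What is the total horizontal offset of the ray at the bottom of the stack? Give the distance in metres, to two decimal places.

11.25 m

Ray parameter p = sin 16.4° / 603 m/s = 4.6823e-04 s/m.
Layer 1: θ = 16.40°; offset = 26.6·tan 16.40° = 7.8288 m.
Layer 2: sin θ = p·994 = 0.4654 → θ = 27.74°; offset = 6.5·tan 27.74° = 3.4180 m.
Summing the layer offsets gives 11.2468 m.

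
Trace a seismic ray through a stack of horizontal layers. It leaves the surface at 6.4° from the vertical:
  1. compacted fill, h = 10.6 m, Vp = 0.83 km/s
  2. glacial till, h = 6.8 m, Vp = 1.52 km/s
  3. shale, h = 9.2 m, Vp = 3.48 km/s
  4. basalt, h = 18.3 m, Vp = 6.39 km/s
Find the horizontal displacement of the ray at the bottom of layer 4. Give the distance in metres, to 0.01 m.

38.06 m

p = sin θ₁/V₁ = sin 6.4°/0.83 = 1.3430e-01 s/km is conserved through the stack.
Layer 1: θ = 6.40°; offset = 10.6·tan 6.40° = 1.1890 m.
Layer 2: sin θ = p·1.52 = 0.2041 → θ = 11.78°; offset = 6.8·tan 11.78° = 1.4180 m.
Layer 3: sin θ = p·3.48 = 0.4674 → θ = 27.86°; offset = 9.2·tan 27.86° = 4.8636 m.
Layer 4: sin θ = p·6.39 = 0.8582 → θ = 59.11°; offset = 18.3·tan 59.11° = 30.5922 m.
Σ offsets = 38.0627 m.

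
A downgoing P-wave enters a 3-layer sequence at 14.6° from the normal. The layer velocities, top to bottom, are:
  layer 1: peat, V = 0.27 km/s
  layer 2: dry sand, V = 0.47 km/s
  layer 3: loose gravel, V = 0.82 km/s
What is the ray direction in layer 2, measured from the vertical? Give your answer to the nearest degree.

Snell's law across each interface conserves sin θ / V, so sin θ_2 = V_2·sin θ₁/V₁.
sin θ_2 = 0.47 × sin 14.6° / 0.27 = 0.4388.
θ_2 = arcsin 0.4388 = 26.03°.

26°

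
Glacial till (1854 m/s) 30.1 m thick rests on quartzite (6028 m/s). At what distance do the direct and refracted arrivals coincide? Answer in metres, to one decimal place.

82.7 m

x_cross = 2h·√((V₂+V₁)/(V₂−V₁)).
(V₂+V₁)/(V₂−V₁) = (6028+1854)/(6028−1854) = 1.8884; √ = 1.3742.
x_cross = 2·30.1·1.3742 = 82.73 m.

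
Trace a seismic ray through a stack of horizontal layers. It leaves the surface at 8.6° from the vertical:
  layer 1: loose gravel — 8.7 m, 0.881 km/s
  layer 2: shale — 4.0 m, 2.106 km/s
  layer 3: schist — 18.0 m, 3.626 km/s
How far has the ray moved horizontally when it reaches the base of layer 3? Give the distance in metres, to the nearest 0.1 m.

Ray parameter p = sin 8.6° / 0.881 km/s = 1.6973e-01 s/km.
Layer 1: θ = 8.60°; offset = 8.7·tan 8.60° = 1.316 m.
Layer 2: sin θ = p·2.106 = 0.3575 → θ = 20.94°; offset = 4.0·tan 20.94° = 1.531 m.
Layer 3: sin θ = p·3.626 = 0.6155 → θ = 37.98°; offset = 18.0·tan 37.98° = 14.056 m.
Total horizontal offset = 16.902 m.

16.9 m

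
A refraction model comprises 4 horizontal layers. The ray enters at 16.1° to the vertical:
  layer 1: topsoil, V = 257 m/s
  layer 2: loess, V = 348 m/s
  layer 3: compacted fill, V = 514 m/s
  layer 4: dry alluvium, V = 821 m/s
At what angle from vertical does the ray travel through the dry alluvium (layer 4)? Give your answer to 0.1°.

Snell's law across each interface conserves sin θ / V, so sin θ_4 = V_4·sin θ₁/V₁.
sin θ_4 = 821 × sin 16.1° / 257 = 0.8859.
θ_4 = arcsin 0.8859 = 62.36°.

62.4°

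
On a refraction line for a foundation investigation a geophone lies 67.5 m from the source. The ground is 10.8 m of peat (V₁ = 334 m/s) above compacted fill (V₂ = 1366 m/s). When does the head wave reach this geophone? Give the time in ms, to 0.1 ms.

112.1 ms

t = x/V₂ + 2h·√(V₂²−V₁²)/(V₁V₂).
√(V₂²−V₁²) = √(1366²−334²) = 1324.5 m/s; delay term = 2·10.8·1324.5/(334·1366) = 0.06271 s.
t = 67.5/1366 + 0.06271 = 0.11212 s.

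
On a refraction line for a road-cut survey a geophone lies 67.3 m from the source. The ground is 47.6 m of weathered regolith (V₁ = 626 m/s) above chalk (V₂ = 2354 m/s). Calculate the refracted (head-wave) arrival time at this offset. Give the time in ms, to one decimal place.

175.2 ms

θ_c = arcsin(V₁/V₂) = arcsin(626/2354) = 15.42°, cos θ_c = 0.9640.
Intercept time tᵢ = 2h cos θ_c / V₁ = 2·47.6·0.9640/626 = 0.14660 s.
t = x/V₂ + tᵢ = 67.3/2354 + 0.14660 = 0.17519 s.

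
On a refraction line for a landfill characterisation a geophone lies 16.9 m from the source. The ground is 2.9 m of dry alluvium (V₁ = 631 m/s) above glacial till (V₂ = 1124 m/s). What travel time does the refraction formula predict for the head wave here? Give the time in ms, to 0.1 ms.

22.6 ms

t = x/V₂ + 2h·√(V₂²−V₁²)/(V₁V₂).
√(V₂²−V₁²) = √(1124²−631²) = 930.2 m/s; delay term = 2·2.9·930.2/(631·1124) = 0.00761 s.
t = 16.9/1124 + 0.00761 = 0.02264 s.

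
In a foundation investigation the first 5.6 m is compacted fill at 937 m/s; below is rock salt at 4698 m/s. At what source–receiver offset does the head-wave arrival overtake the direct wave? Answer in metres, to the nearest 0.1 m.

θ_c = arcsin(937/4698) = 11.50°, so cos θ_c = 0.9799 and tᵢ = 2h cos θ_c/V₁ = 0.0117 s.
At crossover x/V₁ = x/V₂ + tᵢ ⇒ x = tᵢ/(1/V₁ − 1/V₂) = 0.01171/(1.0672e-03 − 2.1286e-04) = 13.71 m.

13.7 m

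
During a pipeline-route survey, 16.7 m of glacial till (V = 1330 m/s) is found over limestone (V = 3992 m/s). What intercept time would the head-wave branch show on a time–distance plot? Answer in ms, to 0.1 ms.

tᵢ = 2h·√(V₂²−V₁²)/(V₁V₂).
√(V₂²−V₁²) = √(3992²−1330²) = 3763.9 m/s.
tᵢ = 2·16.7·3763.9/(1330·3992) = 0.02368 s.

23.7 ms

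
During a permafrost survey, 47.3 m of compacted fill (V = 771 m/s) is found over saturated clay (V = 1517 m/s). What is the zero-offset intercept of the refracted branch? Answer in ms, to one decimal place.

105.7 ms

θ_c = arcsin(V₁/V₂) = arcsin(771/1517) = 30.55°; cos θ_c = 0.8612.
tᵢ = 2h·cos θ_c / V₁ = 2·47.3·0.8612 / 771 = 0.10567 s.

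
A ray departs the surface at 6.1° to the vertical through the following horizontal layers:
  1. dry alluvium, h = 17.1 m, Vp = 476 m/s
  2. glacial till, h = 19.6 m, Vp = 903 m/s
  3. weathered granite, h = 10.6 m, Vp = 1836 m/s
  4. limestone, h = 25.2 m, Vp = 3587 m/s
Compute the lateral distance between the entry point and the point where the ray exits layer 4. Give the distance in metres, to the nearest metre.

44 m

Apply Snell's law at each interface; in layer i the horizontal offset is hᵢ·tan θᵢ.
Layer 1: θ = 6.10°; offset = 17.1·tan 6.10° = 1.827 m.
Layer 2: sin θ = 903·sin 6.1°/476 = 0.2016, θ = 11.63°; offset = 19.6·tan 11.63° = 4.034 m.
Layer 3: sin θ = 1836·sin 6.1°/476 = 0.4099, θ = 24.20°; offset = 10.6·tan 24.20° = 4.763 m.
Layer 4: sin θ = 3587·sin 6.1°/476 = 0.8008, θ = 53.20°; offset = 25.2·tan 53.20° = 33.691 m.
Summing the layer offsets gives 44.315 m.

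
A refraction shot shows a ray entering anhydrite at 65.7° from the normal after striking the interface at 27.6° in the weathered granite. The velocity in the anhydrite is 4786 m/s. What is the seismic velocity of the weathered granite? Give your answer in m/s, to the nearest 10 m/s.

2430 m/s

sin 27.6° = 0.4633; sin 65.7° = 0.9114.
V₁ = V₂·(sin θ₁/sin θ₂) = 4786·(0.4633/0.9114) = 2432.88 m/s.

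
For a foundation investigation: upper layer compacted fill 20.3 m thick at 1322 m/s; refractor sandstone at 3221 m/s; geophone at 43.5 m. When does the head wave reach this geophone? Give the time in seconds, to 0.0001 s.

0.0415 s

t = x/V₂ + 2h·√(V₂²−V₁²)/(V₁V₂).
√(V₂²−V₁²) = √(3221²−1322²) = 2937.2 m/s; delay term = 2·20.3·2937.2/(1322·3221) = 0.02801 s.
t = 43.5/3221 + 0.02801 = 0.04151 s.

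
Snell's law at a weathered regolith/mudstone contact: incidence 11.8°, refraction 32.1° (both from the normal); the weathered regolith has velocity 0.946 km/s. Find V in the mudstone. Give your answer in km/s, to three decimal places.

2.458 km/s

sin 11.8° = 0.2045; sin 32.1° = 0.5314.
V₂ = V₁·(sin θ₂/sin θ₁) = 0.946·(0.5314/0.2045) = 2.458 km/s.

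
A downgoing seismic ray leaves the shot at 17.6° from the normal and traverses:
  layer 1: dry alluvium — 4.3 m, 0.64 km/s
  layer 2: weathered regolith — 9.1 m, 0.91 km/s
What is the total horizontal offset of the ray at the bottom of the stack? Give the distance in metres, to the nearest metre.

6 m

Apply Snell's law at each interface; in layer i the horizontal offset is hᵢ·tan θᵢ.
Layer 1: θ = 17.60°; offset = 4.3·tan 17.60° = 1.364 m.
Layer 2: sin θ = 0.91·sin 17.6°/0.64 = 0.4299, θ = 25.46°; offset = 9.1·tan 25.46° = 4.333 m.
Σ offsets = 5.697 m.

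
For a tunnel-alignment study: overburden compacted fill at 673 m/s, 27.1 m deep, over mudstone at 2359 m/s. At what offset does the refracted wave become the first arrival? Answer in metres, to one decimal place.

x_cross = 2h·√((V₂+V₁)/(V₂−V₁)).
(V₂+V₁)/(V₂−V₁) = (2359+673)/(2359−673) = 1.7983; √ = 1.3410.
x_cross = 2·27.1·1.3410 = 72.68 m.

72.7 m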